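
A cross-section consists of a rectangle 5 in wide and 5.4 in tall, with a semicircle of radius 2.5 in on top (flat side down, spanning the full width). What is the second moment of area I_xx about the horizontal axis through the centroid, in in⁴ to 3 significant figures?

I_xx ≈ 172 in⁴

Treat the section as a set of non-overlapping primitives; coordinates are from the bounding-box lower-left.
Rectangular body: 5 × 5.4, A = 27 in², y = 2.7 in, Ī = 65.61 in⁴.
Semicircular cap: semicircle r = 2.5, A = 9.8175 in², y = 6.461 in, Ī = 4.2874 in⁴.
Centroid: ȳ = ΣA·y / ΣA = 3.7029 in.
Transfer each piece to the horizontal axis through the centroid using Ī + A·d² with d = y − 3.7029:
  rectangular body: d = -1.0029 in → contributes +92.766 in⁴
  semicircular cap: d = 2.7581 in → contributes +78.972 in⁴
Total I = 171.74 in⁴.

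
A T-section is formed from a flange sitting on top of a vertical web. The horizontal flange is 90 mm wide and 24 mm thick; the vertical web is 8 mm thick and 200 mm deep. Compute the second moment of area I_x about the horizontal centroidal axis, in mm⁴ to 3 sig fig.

I_x ≈ 1.70 × 10⁷ mm⁴

Treat the section as a set of non-overlapping primitives; coordinates are from the bounding-box lower-left.
Flange: 90 × 24, A = 2 160 mm², y = 212 mm, Ī = 103 680 mm⁴.
Web: 8 × 200, A = 1 600 mm², y = 100 mm, Ī = 5 333 333 mm⁴.
Centroid: ȳ = ΣA·y / ΣA = 164.34 mm.
Transfer each piece to the horizontal centroidal axis using Ī + A·d² with d = y − 164.34:
  flange: d = 47.66 mm → contributes +5 009 980 mm⁴
  web: d = -64.34 mm → contributes +11 956 838 mm⁴
Total I = 16 966 818 mm⁴.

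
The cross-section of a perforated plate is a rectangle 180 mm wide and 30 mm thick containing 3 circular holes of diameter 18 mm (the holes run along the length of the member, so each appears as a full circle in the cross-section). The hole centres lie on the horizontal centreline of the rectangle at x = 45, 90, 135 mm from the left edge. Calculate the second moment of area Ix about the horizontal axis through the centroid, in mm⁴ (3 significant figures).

Ix ≈ 3.90 × 10⁵ mm⁴

Treat the section as a set of non-overlapping primitives; coordinates are from the bounding-box lower-left.
Plate: 180 × 30, A = 5 400 mm², y = 15 mm, Ī = 405 000 mm⁴.
Hole 1 (subtracted): ⌀18, A = 254.47 mm², y = 15 mm, Ī = 5 153 mm⁴.
Hole 2 (subtracted): ⌀18, A = 254.47 mm², y = 15 mm, Ī = 5 153 mm⁴.
Hole 3 (subtracted): ⌀18, A = 254.47 mm², y = 15 mm, Ī = 5 153 mm⁴.
By symmetry the centroid is at mid-height, ȳ = 15 mm.
All pieces are centred on the horizontal axis through the centroid, so I = ΣĪ (holes subtracted) = 389 541 mm⁴.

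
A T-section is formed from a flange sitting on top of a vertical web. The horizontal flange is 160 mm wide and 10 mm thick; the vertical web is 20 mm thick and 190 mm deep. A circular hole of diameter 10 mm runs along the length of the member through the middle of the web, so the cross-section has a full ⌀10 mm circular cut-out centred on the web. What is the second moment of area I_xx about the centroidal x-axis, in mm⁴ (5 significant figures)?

I_xx ≈ 2.2634 × 10⁷ mm⁴

Break the section into simple shapes (no overlaps), measuring from the bottom-left corner of the bounding box.
Flange: 160 × 10, A = 1 600 mm², y = 195 mm, Ī = 13333.33 mm⁴.
Web: 20 × 190, A = 3 800 mm², y = 95 mm, Ī = 11 431 667 mm⁴.
Hole (subtracted): ⌀10, A = 78.53982 mm², y = 95 mm, Ī = 490.8739 mm⁴.
Centroid: ȳ = ΣA·y / ΣA = 125.0669 mm.
Transfer each piece to the centroidal x-axis using Ī + A·d² with d = y − 125.0669:
  flange: d = 69.93306 mm → contributes +7 838 347 mm⁴
  web: d = -30.06694 mm → contributes +14 866 945 mm⁴
  hole: d = -30.06694 mm → contributes −71492.49 mm⁴
Total I = 22 633 799 mm⁴.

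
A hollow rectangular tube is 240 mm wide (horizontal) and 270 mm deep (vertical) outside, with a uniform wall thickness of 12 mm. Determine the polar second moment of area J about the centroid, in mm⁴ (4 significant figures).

J ≈ 2.301 × 10⁸ mm⁴

Break the section into simple shapes (no overlaps), measuring from the bottom-left corner of the bounding box.
Outer rectangle: 240 × 270, A = 64 800 mm², y = 135 mm, Ī = 393 660 000 mm⁴.
Inner void (subtracted): 216 × 246, A = 53 136 mm², y = 135 mm, Ī = 267 964 848 mm⁴.
By symmetry the centroid is at mid-height, ȳ = 135 mm.
All pieces are centred on the centroidal x-axis, so I = ΣĪ (holes subtracted) = 125 695 152 mm⁴.
Repeating about the centroidal y-axis gives I_y = 104 447 232 mm⁴.
Polar second moment: J = I_x + I_y = 230 142 384 mm⁴.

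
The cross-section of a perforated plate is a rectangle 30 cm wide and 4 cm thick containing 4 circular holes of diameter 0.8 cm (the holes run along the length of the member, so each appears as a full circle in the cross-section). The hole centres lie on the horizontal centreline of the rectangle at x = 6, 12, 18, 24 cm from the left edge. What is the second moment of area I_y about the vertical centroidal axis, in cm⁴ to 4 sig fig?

Decompose the section into non-overlapping parts with the origin at the bottom-left of its bounding rectangle.
Plate: 30 × 4, A = 120 cm², x = 15 cm, Ī = 9 000 cm⁴.
Hole 1 (subtracted): ⌀0.8, A = 0.502655 cm², x = 6 cm, Ī = 0.0201062 cm⁴.
Hole 2 (subtracted): ⌀0.8, A = 0.502655 cm², x = 12 cm, Ī = 0.0201062 cm⁴.
Hole 3 (subtracted): ⌀0.8, A = 0.502655 cm², x = 18 cm, Ī = 0.0201062 cm⁴.
Hole 4 (subtracted): ⌀0.8, A = 0.502655 cm², x = 24 cm, Ī = 0.0201062 cm⁴.
By symmetry the centroid is at mid-width, x̄ = 15 cm.
Transfer each piece to the vertical centroidal axis using Ī + A·d² with d = x − 15:
  plate: d = 0 cm → contributes +9 000 cm⁴
  hole 1: d = -9 cm → contributes −40.7351 cm⁴
  hole 2: d = -3 cm → contributes −4.544 cm⁴
  hole 3: d = 3 cm → contributes −4.544 cm⁴
  hole 4: d = 9 cm → contributes −40.7351 cm⁴
Total I = 8909.44 cm⁴.

I_y ≈ 8909 cm⁴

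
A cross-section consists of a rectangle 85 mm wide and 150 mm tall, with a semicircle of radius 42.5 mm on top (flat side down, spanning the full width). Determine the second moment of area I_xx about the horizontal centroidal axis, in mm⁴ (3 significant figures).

I_xx ≈ 4.44 × 10⁷ mm⁴

Treat the section as a set of non-overlapping primitives; coordinates are from the bounding-box lower-left.
Rectangular body: 85 × 150, A = 12 750 mm², y = 75 mm, Ī = 23 906 250 mm⁴.
Semicircular cap: semicircle r = 42.5, A = 2837.3 mm², y = 168.04 mm, Ī = 358 086 mm⁴.
Centroid: ȳ = ΣA·y / ΣA = 91.935 mm.
Transfer each piece to the horizontal centroidal axis using Ī + A·d² with d = y − 91.935:
  rectangular body: d = -16.935 mm → contributes +27 562 899 mm⁴
  semicircular cap: d = 76.103 mm → contributes +16 790 285 mm⁴
Total I = 44 353 184 mm⁴.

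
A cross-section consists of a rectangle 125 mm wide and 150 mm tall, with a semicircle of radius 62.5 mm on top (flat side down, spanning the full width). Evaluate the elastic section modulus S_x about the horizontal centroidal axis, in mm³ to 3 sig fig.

S_x ≈ 7.51 × 10⁵ mm³

Split into non-overlapping primitives; take the origin at the lower-left of the bounding box.
Rectangular body: 125 × 150, A = 18 750 mm², y = 75 mm, Ī = 35 156 250 mm⁴.
Semicircular cap: semicircle r = 62.5, A = 6135.9 mm², y = 176.53 mm, Ī = 1 674 758 mm⁴.
Centroid: ȳ = ΣA·y / ΣA = 100.03 mm.
Transfer each piece to the horizontal centroidal axis using Ī + A·d² with d = y − 100.03:
  rectangular body: d = -25.032 mm → contributes +46 905 405 mm⁴
  semicircular cap: d = 76.493 mm → contributes +37 577 531 mm⁴
Total I = 84 482 936 mm⁴.
Extreme fibre distance c = 112.47 mm; S = I/c = 751 176 mm³.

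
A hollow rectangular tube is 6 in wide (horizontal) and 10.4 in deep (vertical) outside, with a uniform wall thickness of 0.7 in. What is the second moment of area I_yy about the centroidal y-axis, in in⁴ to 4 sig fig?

Split into non-overlapping primitives; take the origin at the lower-left of the bounding box.
Outer rectangle: 6 × 10.4, A = 62.4 in², x = 3 in, Ī = 187.2 in⁴.
Inner void (subtracted): 4.6 × 9, A = 41.4 in², x = 3 in, Ī = 73.002 in⁴.
By symmetry the centroid is at mid-width, x̄ = 3 in.
All pieces are centred on the centroidal y-axis, so I = ΣĪ (holes subtracted) = 114.198 in⁴.

I_yy ≈ 114.2 in⁴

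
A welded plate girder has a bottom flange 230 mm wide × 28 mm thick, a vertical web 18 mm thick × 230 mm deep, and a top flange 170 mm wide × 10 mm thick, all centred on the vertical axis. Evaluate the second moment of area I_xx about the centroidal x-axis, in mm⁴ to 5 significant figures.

I_xx ≈ 1.1834 × 10⁸ mm⁴

Split into non-overlapping primitives; take the origin at the lower-left of the bounding box.
Bottom plate: 230 × 28, A = 6 440 mm², y = 14 mm, Ī = 420746.7 mm⁴.
Web plate: 18 × 230, A = 4 140 mm², y = 143 mm, Ī = 18 250 500 mm⁴.
Top plate: 170 × 10, A = 1 700 mm², y = 263 mm, Ī = 14166.67 mm⁴.
Centroid: ȳ = ΣA·y / ΣA = 91.96091 mm.
Transfer each piece to the centroidal x-axis using Ī + A·d² with d = y − 91.96091:
  bottom plate: d = -77.96091 mm → contributes +39 562 447 mm⁴
  web plate: d = 51.03909 mm → contributes +29 035 152 mm⁴
  top plate: d = 171.0391 mm → contributes +49 746 595 mm⁴
Total I = 118 344 195 mm⁴.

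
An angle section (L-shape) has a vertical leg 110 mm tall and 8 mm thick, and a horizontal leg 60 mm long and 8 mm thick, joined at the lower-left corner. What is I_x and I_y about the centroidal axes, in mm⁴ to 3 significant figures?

Break the section into simple shapes (no overlaps), measuring from the bottom-left corner of the bounding box.
Vertical leg: 8 × 110, A = 880 mm², y = 55 mm, Ī = 887 333 mm⁴.
Horizontal leg (remainder): 52 × 8, A = 416 mm², y = 4 mm, Ī = 2218.7 mm⁴.
Centroid: ȳ = ΣA·y / ΣA = 38.63 mm.
Transfer each piece to the centroidal x-axis using Ī + A·d² with d = y − 38.63:
  vertical leg: d = 16.37 mm → contributes +1 123 164 mm⁴
  horizontal leg (remainder): d = -34.63 mm → contributes +501 091 mm⁴
Total I = 1 624 254 mm⁴.
For the y-axis: x̄ = 13.63 mm.
Repeating about the centroidal y-axis gives I_y = 352 654 mm⁴.

I_x ≈ 1.62 × 10⁶ mm⁴, I_y ≈ 3.53 × 10⁵ mm⁴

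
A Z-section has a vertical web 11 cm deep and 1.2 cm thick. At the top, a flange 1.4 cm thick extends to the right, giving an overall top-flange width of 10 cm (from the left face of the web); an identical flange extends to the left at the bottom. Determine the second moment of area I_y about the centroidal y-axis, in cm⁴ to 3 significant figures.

I_y ≈ 777 cm⁴

Treat the section as a set of non-overlapping primitives; coordinates are from the bounding-box lower-left.
Web: 1.2 × 11, A = 13.2 cm², x = 9.4 cm, Ī = 1.584 cm⁴.
Top flange (beyond web): 8.8 × 1.4, A = 12.32 cm², x = 14.4 cm, Ī = 79.505 cm⁴.
Bottom flange (beyond web): 8.8 × 1.4, A = 12.32 cm², x = 4.4 cm, Ī = 79.505 cm⁴.
Centroid: x̄ = ΣA·x / ΣA = 9.4 cm.
Transfer each piece to the centroidal y-axis using Ī + A·d² with d = x − 9.4:
  web: d = 0 cm → contributes +1.584 cm⁴
  top flange (beyond web): d = 5 cm → contributes +387.51 cm⁴
  bottom flange (beyond web): d = -5 cm → contributes +387.51 cm⁴
Total I = 776.59 cm⁴.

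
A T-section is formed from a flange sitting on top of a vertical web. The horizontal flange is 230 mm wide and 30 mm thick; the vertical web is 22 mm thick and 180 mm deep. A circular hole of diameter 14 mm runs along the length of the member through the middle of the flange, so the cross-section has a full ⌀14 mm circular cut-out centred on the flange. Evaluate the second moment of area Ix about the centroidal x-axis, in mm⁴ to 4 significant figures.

Ix ≈ 3.872 × 10⁷ mm⁴

Split into non-overlapping primitives; take the origin at the lower-left of the bounding box.
Flange: 230 × 30, A = 6 900 mm², y = 195 mm, Ī = 517 500 mm⁴.
Web: 22 × 180, A = 3 960 mm², y = 90 mm, Ī = 10 692 000 mm⁴.
Hole (subtracted): ⌀14, A = 153.938 mm², y = 195 mm, Ī = 1885.74 mm⁴.
Centroid: ȳ = ΣA·y / ΣA = 156.162 mm.
Transfer each piece to the centroidal x-axis using Ī + A·d² with d = y − 156.162:
  flange: d = 38.8378 mm → contributes +10 925 291 mm⁴
  web: d = -66.1622 mm → contributes +28 026 644 mm⁴
  hole: d = 38.8378 mm → contributes −234 082 mm⁴
Total I = 38 717 853 mm⁴.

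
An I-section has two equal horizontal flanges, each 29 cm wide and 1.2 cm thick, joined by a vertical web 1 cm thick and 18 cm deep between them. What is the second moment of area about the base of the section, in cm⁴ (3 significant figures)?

Decompose the section into non-overlapping parts with the origin at the bottom-left of its bounding rectangle.
Bottom flange: 29 × 1.2, A = 34.8 cm², y = 0.6 cm, Ī = 4.176 cm⁴.
Web: 1 × 18, A = 18 cm², y = 10.2 cm, Ī = 486 cm⁴.
Top flange: 29 × 1.2, A = 34.8 cm², y = 19.8 cm, Ī = 4.176 cm⁴.
Transfer each piece to a horizontal axis along the bottom face using Ī + A·d² with d = y − 0:
  bottom flange: d = 0.6 cm → contributes +16.704 cm⁴
  web: d = 10.2 cm → contributes +2358.7 cm⁴
  top flange: d = 19.8 cm → contributes +13 647 cm⁴
Total I = 16 023 cm⁴.

I_base ≈ 1.60 × 10⁴ cm⁴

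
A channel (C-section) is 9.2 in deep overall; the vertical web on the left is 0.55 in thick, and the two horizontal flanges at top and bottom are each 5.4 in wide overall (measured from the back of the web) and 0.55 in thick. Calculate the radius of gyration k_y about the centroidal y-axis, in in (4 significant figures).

k_y ≈ 1.685 in

Break the section into simple shapes (no overlaps), measuring from the bottom-left corner of the bounding box.
Web: 0.55 × 9.2, A = 5.06 in², x = 0.275 in, Ī = 0.127554 in⁴.
Top flange (beyond web): 4.85 × 0.55, A = 2.6675 in², x = 2.975 in, Ī = 5.22886 in⁴.
Bottom flange (beyond web): 4.85 × 0.55, A = 2.6675 in², x = 2.975 in, Ī = 5.22886 in⁴.
Centroid: x̄ = ΣA·x / ΣA = 1.66071 in.
Transfer each piece to the centroidal y-axis using Ī + A·d² with d = x − 1.66071:
  web: d = -1.38571 in → contributes +9.84379 in⁴
  top flange (beyond web): d = 1.31429 in → contributes +9.83655 in⁴
  bottom flange (beyond web): d = 1.31429 in → contributes +9.83655 in⁴
Total I = 29.5169 in⁴.
Radius of gyration: k = √(I/A) = √(29.5169 / 10.395) = 1.68509 in.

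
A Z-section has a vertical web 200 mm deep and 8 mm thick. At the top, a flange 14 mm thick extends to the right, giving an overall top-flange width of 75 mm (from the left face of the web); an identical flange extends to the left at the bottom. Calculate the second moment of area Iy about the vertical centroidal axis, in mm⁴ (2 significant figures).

Iy ≈ 3.3 × 10⁶ mm⁴

Treat the section as a set of non-overlapping primitives; coordinates are from the bounding-box lower-left.
Web: 8 × 200, A = 1 600 mm², x = 71 mm, Ī = 8 533 mm⁴.
Top flange (beyond web): 67 × 14, A = 938 mm², x = 108.5 mm, Ī = 350 890 mm⁴.
Bottom flange (beyond web): 67 × 14, A = 938 mm², x = 33.5 mm, Ī = 350 890 mm⁴.
Centroid: x̄ = ΣA·x / ΣA = 71 mm.
Transfer each piece to the vertical centroidal axis using Ī + A·d² with d = x − 71:
  web: d = 0 mm → contributes +8 533 mm⁴
  top flange (beyond web): d = 37.5 mm → contributes +1 669 953 mm⁴
  bottom flange (beyond web): d = -37.5 mm → contributes +1 669 953 mm⁴
Total I = 3 348 439 mm⁴.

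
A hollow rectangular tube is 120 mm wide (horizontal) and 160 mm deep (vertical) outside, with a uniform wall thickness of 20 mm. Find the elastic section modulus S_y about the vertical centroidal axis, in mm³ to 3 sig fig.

S_y ≈ 2.99 × 10⁵ mm³

Treat the section as a set of non-overlapping primitives; coordinates are from the bounding-box lower-left.
Outer rectangle: 120 × 160, A = 19 200 mm², x = 60 mm, Ī = 23 040 000 mm⁴.
Inner void (subtracted): 80 × 120, A = 9 600 mm², x = 60 mm, Ī = 5 120 000 mm⁴.
By symmetry the centroid is at mid-width, x̄ = 60 mm.
All pieces are centred on the vertical centroidal axis, so I = ΣĪ (holes subtracted) = 17 920 000 mm⁴.
Extreme fibre distance c = 60 mm; S = I/c = 298 667 mm³.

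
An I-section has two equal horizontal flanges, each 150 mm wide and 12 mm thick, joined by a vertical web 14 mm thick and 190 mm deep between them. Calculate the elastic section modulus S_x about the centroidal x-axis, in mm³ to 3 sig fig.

S_x ≈ 4.18 × 10⁵ mm³

Decompose the section into non-overlapping parts with the origin at the bottom-left of its bounding rectangle.
Bottom flange: 150 × 12, A = 1 800 mm², y = 6 mm, Ī = 21 600 mm⁴.
Web: 14 × 190, A = 2 660 mm², y = 107 mm, Ī = 8 002 167 mm⁴.
Top flange: 150 × 12, A = 1 800 mm², y = 208 mm, Ī = 21 600 mm⁴.
By symmetry the centroid is at mid-height, ȳ = 107 mm.
Transfer each piece to the centroidal x-axis using Ī + A·d² with d = y − 107:
  bottom flange: d = -101 mm → contributes +18 383 400 mm⁴
  web: d = 0 mm → contributes +8 002 167 mm⁴
  top flange: d = 101 mm → contributes +18 383 400 mm⁴
Total I = 44 768 967 mm⁴.
Extreme fibre distance c = 107 mm; S = I/c = 418 402 mm³.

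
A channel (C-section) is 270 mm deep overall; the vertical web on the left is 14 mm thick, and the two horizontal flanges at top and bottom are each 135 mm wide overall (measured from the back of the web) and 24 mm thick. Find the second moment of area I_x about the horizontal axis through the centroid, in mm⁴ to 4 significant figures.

I_x ≈ 1.111 × 10⁸ mm⁴

Break the section into simple shapes (no overlaps), measuring from the bottom-left corner of the bounding box.
Web: 14 × 270, A = 3 780 mm², y = 135 mm, Ī = 22 963 500 mm⁴.
Top flange (beyond web): 121 × 24, A = 2 904 mm², y = 258 mm, Ī = 139 392 mm⁴.
Bottom flange (beyond web): 121 × 24, A = 2 904 mm², y = 12 mm, Ī = 139 392 mm⁴.
By symmetry the centroid is at mid-height, ȳ = 135 mm.
Transfer each piece to the horizontal axis through the centroid using Ī + A·d² with d = y − 135:
  web: d = 0 mm → contributes +22 963 500 mm⁴
  top flange (beyond web): d = 123 mm → contributes +44 074 008 mm⁴
  bottom flange (beyond web): d = -123 mm → contributes +44 074 008 mm⁴
Total I = 111 111 516 mm⁴.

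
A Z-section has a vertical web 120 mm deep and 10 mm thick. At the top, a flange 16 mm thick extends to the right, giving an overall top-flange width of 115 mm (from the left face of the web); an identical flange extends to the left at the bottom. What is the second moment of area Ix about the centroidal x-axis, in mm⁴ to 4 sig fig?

Ix ≈ 1.060 × 10⁷ mm⁴

Treat the section as a set of non-overlapping primitives; coordinates are from the bounding-box lower-left.
Web: 10 × 120, A = 1 200 mm², y = 60 mm, Ī = 1 440 000 mm⁴.
Top flange (beyond web): 105 × 16, A = 1 680 mm², y = 112 mm, Ī = 35 840 mm⁴.
Bottom flange (beyond web): 105 × 16, A = 1 680 mm², y = 8 mm, Ī = 35 840 mm⁴.
Centroid: ȳ = ΣA·y / ΣA = 60 mm.
Transfer each piece to the centroidal x-axis using Ī + A·d² with d = y − 60:
  web: d = 0 mm → contributes +1 440 000 mm⁴
  top flange (beyond web): d = 52 mm → contributes +4 578 560 mm⁴
  bottom flange (beyond web): d = -52 mm → contributes +4 578 560 mm⁴
Total I = 10 597 120 mm⁴.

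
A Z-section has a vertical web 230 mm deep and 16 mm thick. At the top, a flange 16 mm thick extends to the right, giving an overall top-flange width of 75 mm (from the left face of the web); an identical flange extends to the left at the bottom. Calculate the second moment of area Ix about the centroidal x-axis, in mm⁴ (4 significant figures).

Ix ≈ 3.788 × 10⁷ mm⁴

Treat the section as a set of non-overlapping primitives; coordinates are from the bounding-box lower-left.
Web: 16 × 230, A = 3 680 mm², y = 115 mm, Ī = 16 222 667 mm⁴.
Top flange (beyond web): 59 × 16, A = 944 mm², y = 222 mm, Ī = 20138.7 mm⁴.
Bottom flange (beyond web): 59 × 16, A = 944 mm², y = 8 mm, Ī = 20138.7 mm⁴.
Centroid: ȳ = ΣA·y / ΣA = 115 mm.
Transfer each piece to the centroidal x-axis using Ī + A·d² with d = y − 115:
  web: d = 0 mm → contributes +16 222 667 mm⁴
  top flange (beyond web): d = 107 mm → contributes +10 827 995 mm⁴
  bottom flange (beyond web): d = -107 mm → contributes +10 827 995 mm⁴
Total I = 37 878 656 mm⁴.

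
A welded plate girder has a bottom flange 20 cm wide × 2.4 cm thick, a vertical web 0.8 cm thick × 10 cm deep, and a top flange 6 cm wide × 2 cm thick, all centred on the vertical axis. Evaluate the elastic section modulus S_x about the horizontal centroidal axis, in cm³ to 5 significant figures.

S_x ≈ 157.24 cm³

Treat the section as a set of non-overlapping primitives; coordinates are from the bounding-box lower-left.
Bottom plate: 20 × 2.4, A = 48 cm², y = 1.2 cm, Ī = 23.04 cm⁴.
Web plate: 0.8 × 10, A = 8 cm², y = 7.4 cm, Ī = 66.66667 cm⁴.
Top plate: 6 × 2, A = 12 cm², y = 13.4 cm, Ī = 4 cm⁴.
Centroid: ȳ = ΣA·y / ΣA = 4.082353 cm.
Transfer each piece to the horizontal centroidal axis using Ī + A·d² with d = y − 4.082353:
  bottom plate: d = -2.882353 cm → contributes +421.822 cm⁴
  web plate: d = 3.317647 cm → contributes +154.7209 cm⁴
  top plate: d = 9.317647 cm → contributes +1045.823 cm⁴
Total I = 1622.365 cm⁴.
Extreme fibre distance c = 10.31765 cm; S = I/c = 157.2418 cm³.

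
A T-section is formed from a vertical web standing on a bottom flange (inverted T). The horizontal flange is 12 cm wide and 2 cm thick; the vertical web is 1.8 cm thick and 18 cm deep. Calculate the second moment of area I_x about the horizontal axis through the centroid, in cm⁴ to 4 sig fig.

I_x ≈ 2262 cm⁴

Decompose the section into non-overlapping parts with the origin at the bottom-left of its bounding rectangle.
Flange: 12 × 2, A = 24 cm², y = 1 cm, Ī = 8 cm⁴.
Web: 1.8 × 18, A = 32.4 cm², y = 11 cm, Ī = 874.8 cm⁴.
Centroid: ȳ = ΣA·y / ΣA = 6.74468 cm.
Transfer each piece to the horizontal axis through the centroid using Ī + A·d² with d = y − 6.74468:
  flange: d = -5.74468 cm → contributes +800.033 cm⁴
  web: d = 4.25532 cm → contributes +1461.49 cm⁴
Total I = 2261.52 cm⁴.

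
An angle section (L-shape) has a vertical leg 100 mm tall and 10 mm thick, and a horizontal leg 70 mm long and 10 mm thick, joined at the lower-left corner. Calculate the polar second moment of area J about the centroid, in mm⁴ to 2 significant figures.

Break the section into simple shapes (no overlaps), measuring from the bottom-left corner of the bounding box.
Vertical leg: 10 × 100, A = 1 000 mm², y = 50 mm, Ī = 833 333 mm⁴.
Horizontal leg (remainder): 60 × 10, A = 600 mm², y = 5 mm, Ī = 5 000 mm⁴.
Centroid: ȳ = ΣA·y / ΣA = 33.13 mm.
Transfer each piece to the centroidal x-axis using Ī + A·d² with d = y − 33.13:
  vertical leg: d = 16.88 mm → contributes +1 118 099 mm⁴
  horizontal leg (remainder): d = -28.13 mm → contributes +479 609 mm⁴
Total I = 1 597 708 mm⁴.
For the y-axis: x̄ = 18.13 mm.
Repeating about the centroidal y-axis gives I_y = 647 708 mm⁴.
Polar second moment: J = I_x + I_y = 2 245 417 mm⁴.

J ≈ 2.2 × 10⁶ mm⁴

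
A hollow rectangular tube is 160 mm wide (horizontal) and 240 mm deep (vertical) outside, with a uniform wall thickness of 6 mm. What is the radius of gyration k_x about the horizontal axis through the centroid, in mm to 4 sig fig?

Break the section into simple shapes (no overlaps), measuring from the bottom-left corner of the bounding box.
Outer rectangle: 160 × 240, A = 38 400 mm², y = 120 mm, Ī = 184 320 000 mm⁴.
Inner void (subtracted): 148 × 228, A = 33 744 mm², y = 120 mm, Ī = 146 179 008 mm⁴.
By symmetry the centroid is at mid-height, ȳ = 120 mm.
All pieces are centred on the horizontal axis through the centroid, so I = ΣĪ (holes subtracted) = 38 140 992 mm⁴.
Radius of gyration: k = √(I/A) = √(38 140 992 / 4 656) = 90.5085 mm.

k_x ≈ 90.51 mm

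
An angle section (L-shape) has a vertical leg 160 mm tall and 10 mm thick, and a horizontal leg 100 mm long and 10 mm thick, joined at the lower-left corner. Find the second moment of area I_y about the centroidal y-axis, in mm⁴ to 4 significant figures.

Decompose the section into non-overlapping parts with the origin at the bottom-left of its bounding rectangle.
Vertical leg: 10 × 160, A = 1 600 mm², x = 5 mm, Ī = 13333.3 mm⁴.
Horizontal leg (remainder): 90 × 10, A = 900 mm², x = 55 mm, Ī = 607 500 mm⁴.
Centroid: x̄ = ΣA·x / ΣA = 23 mm.
Transfer each piece to the centroidal y-axis using Ī + A·d² with d = x − 23:
  vertical leg: d = -18 mm → contributes +531 733 mm⁴
  horizontal leg (remainder): d = 32 mm → contributes +1 529 100 mm⁴
Total I = 2 060 833 mm⁴.

I_y ≈ 2.061 × 10⁶ mm⁴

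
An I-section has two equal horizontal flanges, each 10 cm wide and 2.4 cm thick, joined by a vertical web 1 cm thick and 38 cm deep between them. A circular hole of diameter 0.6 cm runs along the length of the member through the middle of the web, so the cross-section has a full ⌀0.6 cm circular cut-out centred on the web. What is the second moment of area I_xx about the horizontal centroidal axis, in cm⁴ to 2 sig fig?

I_xx ≈ 2.4 × 10⁴ cm⁴

Treat the section as a set of non-overlapping primitives; coordinates are from the bounding-box lower-left.
Bottom flange: 10 × 2.4, A = 24 cm², y = 1.2 cm, Ī = 11.52 cm⁴.
Web: 1 × 38, A = 38 cm², y = 21.4 cm, Ī = 4 573 cm⁴.
Top flange: 10 × 2.4, A = 24 cm², y = 41.6 cm, Ī = 11.52 cm⁴.
Hole (subtracted): ⌀0.6, A = 0.2827 cm², y = 21.4 cm, Ī = 0.006362 cm⁴.
By symmetry the centroid is at mid-height, ȳ = 21.4 cm.
Transfer each piece to the horizontal centroidal axis using Ī + A·d² with d = y − 21.4:
  bottom flange: d = -20.2 cm → contributes +9 804 cm⁴
  web: d = 0 cm → contributes +4 573 cm⁴
  top flange: d = 20.2 cm → contributes +9 804 cm⁴
  hole: d = 0 cm → contributes −0.006362 cm⁴
Total I = 24 182 cm⁴.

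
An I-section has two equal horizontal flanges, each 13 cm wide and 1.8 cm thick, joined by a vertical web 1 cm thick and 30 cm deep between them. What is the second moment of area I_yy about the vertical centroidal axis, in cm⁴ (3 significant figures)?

I_yy ≈ 662 cm⁴

Treat the section as a set of non-overlapping primitives; coordinates are from the bounding-box lower-left.
Bottom flange: 13 × 1.8, A = 23.4 cm², x = 6.5 cm, Ī = 329.55 cm⁴.
Web: 1 × 30, A = 30 cm², x = 6.5 cm, Ī = 2.5 cm⁴.
Top flange: 13 × 1.8, A = 23.4 cm², x = 6.5 cm, Ī = 329.55 cm⁴.
By symmetry the centroid is at mid-width, x̄ = 6.5 cm.
All pieces are centred on the vertical centroidal axis, so I = ΣĪ = 661.6 cm⁴.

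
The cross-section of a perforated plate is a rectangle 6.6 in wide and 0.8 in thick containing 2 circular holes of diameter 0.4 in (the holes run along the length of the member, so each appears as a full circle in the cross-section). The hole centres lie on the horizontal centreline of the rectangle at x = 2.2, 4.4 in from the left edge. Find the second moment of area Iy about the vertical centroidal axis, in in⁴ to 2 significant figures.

Decompose the section into non-overlapping parts with the origin at the bottom-left of its bounding rectangle.
Plate: 6.6 × 0.8, A = 5.28 in², x = 3.3 in, Ī = 19.17 in⁴.
Hole 1 (subtracted): ⌀0.4, A = 0.1257 in², x = 2.2 in, Ī = 0.001257 in⁴.
Hole 2 (subtracted): ⌀0.4, A = 0.1257 in², x = 4.4 in, Ī = 0.001257 in⁴.
By symmetry the centroid is at mid-width, x̄ = 3.3 in.
Transfer each piece to the vertical centroidal axis using Ī + A·d² with d = x − 3.3:
  plate: d = 0 in → contributes +19.17 in⁴
  hole 1: d = -1.1 in → contributes −0.1533 in⁴
  hole 2: d = 1.1 in → contributes −0.1533 in⁴
Total I = 18.86 in⁴.

Iy ≈ 19 in⁴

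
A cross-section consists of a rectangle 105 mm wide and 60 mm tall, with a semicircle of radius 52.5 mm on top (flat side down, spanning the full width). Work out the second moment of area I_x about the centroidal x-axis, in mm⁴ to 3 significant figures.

I_x ≈ 9.74 × 10⁶ mm⁴

Split into non-overlapping primitives; take the origin at the lower-left of the bounding box.
Rectangular body: 105 × 60, A = 6 300 mm², y = 30 mm, Ī = 1 890 000 mm⁴.
Semicircular cap: semicircle r = 52.5, A = 4329.5 mm², y = 82.282 mm, Ī = 833 814 mm⁴.
Centroid: ȳ = ΣA·y / ΣA = 51.295 mm.
Transfer each piece to the centroidal x-axis using Ī + A·d² with d = y − 51.295:
  rectangular body: d = -21.295 mm → contributes +4 746 870 mm⁴
  semicircular cap: d = 30.987 mm → contributes +4 990 934 mm⁴
Total I = 9 737 805 mm⁴.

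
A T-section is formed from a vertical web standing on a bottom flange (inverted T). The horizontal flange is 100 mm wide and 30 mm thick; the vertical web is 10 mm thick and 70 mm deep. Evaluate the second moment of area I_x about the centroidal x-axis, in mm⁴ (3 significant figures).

Decompose the section into non-overlapping parts with the origin at the bottom-left of its bounding rectangle.
Flange: 100 × 30, A = 3 000 mm², y = 15 mm, Ī = 225 000 mm⁴.
Web: 10 × 70, A = 700 mm², y = 65 mm, Ī = 285 833 mm⁴.
Centroid: ȳ = ΣA·y / ΣA = 24.459 mm.
Transfer each piece to the centroidal x-axis using Ī + A·d² with d = y − 24.459:
  flange: d = -9.4595 mm → contributes +493 444 mm⁴
  web: d = 40.541 mm → contributes +1 436 308 mm⁴
Total I = 1 929 752 mm⁴.

I_x ≈ 1.93 × 10⁶ mm⁴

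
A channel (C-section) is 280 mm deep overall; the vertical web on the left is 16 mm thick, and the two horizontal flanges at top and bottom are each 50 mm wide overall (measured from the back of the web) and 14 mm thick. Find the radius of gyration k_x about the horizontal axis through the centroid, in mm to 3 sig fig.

Break the section into simple shapes (no overlaps), measuring from the bottom-left corner of the bounding box.
Web: 16 × 280, A = 4 480 mm², y = 140 mm, Ī = 29 269 333 mm⁴.
Top flange (beyond web): 34 × 14, A = 476 mm², y = 273 mm, Ī = 7774.7 mm⁴.
Bottom flange (beyond web): 34 × 14, A = 476 mm², y = 7 mm, Ī = 7774.7 mm⁴.
By symmetry the centroid is at mid-height, ȳ = 140 mm.
Transfer each piece to the horizontal axis through the centroid using Ī + A·d² with d = y − 140:
  web: d = 0 mm → contributes +29 269 333 mm⁴
  top flange (beyond web): d = 133 mm → contributes +8 427 739 mm⁴
  bottom flange (beyond web): d = -133 mm → contributes +8 427 739 mm⁴
Total I = 46 124 811 mm⁴.
Radius of gyration: k = √(I/A) = √(46 124 811 / 5 432) = 92.148 mm.

k_x ≈ 92.1 mm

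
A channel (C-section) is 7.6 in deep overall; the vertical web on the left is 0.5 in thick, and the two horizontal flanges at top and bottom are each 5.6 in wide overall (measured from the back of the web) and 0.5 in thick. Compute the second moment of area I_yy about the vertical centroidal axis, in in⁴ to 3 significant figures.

Treat the section as a set of non-overlapping primitives; coordinates are from the bounding-box lower-left.
Web: 0.5 × 7.6, A = 3.8 in², x = 0.25 in, Ī = 0.079167 in⁴.
Top flange (beyond web): 5.1 × 0.5, A = 2.55 in², x = 3.05 in, Ī = 5.5271 in⁴.
Bottom flange (beyond web): 5.1 × 0.5, A = 2.55 in², x = 3.05 in, Ī = 5.5271 in⁴.
Centroid: x̄ = ΣA·x / ΣA = 1.8545 in.
Transfer each piece to the vertical centroidal axis using Ī + A·d² with d = x − 1.8545:
  web: d = -1.6045 in → contributes +9.8619 in⁴
  top flange (beyond web): d = 1.1955 in → contributes +9.1717 in⁴
  bottom flange (beyond web): d = 1.1955 in → contributes +9.1717 in⁴
Total I = 28.205 in⁴.

I_yy ≈ 28.2 in⁴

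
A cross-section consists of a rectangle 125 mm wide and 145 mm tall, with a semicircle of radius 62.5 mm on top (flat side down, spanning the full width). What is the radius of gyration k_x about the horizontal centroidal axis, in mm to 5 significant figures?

Split into non-overlapping primitives; take the origin at the lower-left of the bounding box.
Rectangular body: 125 × 145, A = 18 125 mm², y = 72.5 mm, Ī = 31 756 510 mm⁴.
Semicircular cap: semicircle r = 62.5, A = 6135.923 mm², y = 171.5258 mm, Ī = 1 674 758 mm⁴.
Centroid: ȳ = ΣA·y / ΣA = 97.545 mm.
Transfer each piece to the horizontal centroidal axis using Ī + A·d² with d = y − 97.545:
  rectangular body: d = -25.045 mm → contributes +43 125 454 mm⁴
  semicircular cap: d = 73.98082 mm → contributes +35 257 661 mm⁴
Total I = 78 383 115 mm⁴.
Radius of gyration: k = √(I/A) = √(78 383 115 / 24260.92) = 56.84046 mm.

k_x ≈ 56.840 mm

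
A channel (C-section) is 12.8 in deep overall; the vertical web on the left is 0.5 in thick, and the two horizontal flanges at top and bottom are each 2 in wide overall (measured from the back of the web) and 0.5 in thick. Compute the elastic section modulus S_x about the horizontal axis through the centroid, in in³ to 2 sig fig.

S_x ≈ 23 in³

Decompose the section into non-overlapping parts with the origin at the bottom-left of its bounding rectangle.
Web: 0.5 × 12.8, A = 6.4 in², y = 6.4 in, Ī = 87.38 in⁴.
Top flange (beyond web): 1.5 × 0.5, A = 0.75 in², y = 12.55 in, Ī = 0.01563 in⁴.
Bottom flange (beyond web): 1.5 × 0.5, A = 0.75 in², y = 0.25 in, Ī = 0.01563 in⁴.
By symmetry the centroid is at mid-height, ȳ = 6.4 in.
Transfer each piece to the horizontal axis through the centroid using Ī + A·d² with d = y − 6.4:
  web: d = 0 in → contributes +87.38 in⁴
  top flange (beyond web): d = 6.15 in → contributes +28.38 in⁴
  bottom flange (beyond web): d = -6.15 in → contributes +28.38 in⁴
Total I = 144.1 in⁴.
Extreme fibre distance c = 6.4 in; S = I/c = 22.52 in³.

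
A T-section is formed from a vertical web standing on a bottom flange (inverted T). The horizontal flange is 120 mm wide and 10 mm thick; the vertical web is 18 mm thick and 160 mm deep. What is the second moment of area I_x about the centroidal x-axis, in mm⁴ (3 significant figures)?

I_x ≈ 1.23 × 10⁷ mm⁴

Treat the section as a set of non-overlapping primitives; coordinates are from the bounding-box lower-left.
Flange: 120 × 10, A = 1 200 mm², y = 5 mm, Ī = 10 000 mm⁴.
Web: 18 × 160, A = 2 880 mm², y = 90 mm, Ī = 6 144 000 mm⁴.
Centroid: ȳ = ΣA·y / ΣA = 65 mm.
Transfer each piece to the centroidal x-axis using Ī + A·d² with d = y − 65:
  flange: d = -60 mm → contributes +4 330 000 mm⁴
  web: d = 25 mm → contributes +7 944 000 mm⁴
Total I = 12 274 000 mm⁴.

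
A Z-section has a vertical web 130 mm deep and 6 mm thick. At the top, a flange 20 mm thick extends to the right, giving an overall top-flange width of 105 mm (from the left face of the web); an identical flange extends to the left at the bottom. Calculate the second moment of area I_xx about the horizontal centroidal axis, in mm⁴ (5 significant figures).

I_xx ≈ 1.3210 × 10⁷ mm⁴

Break the section into simple shapes (no overlaps), measuring from the bottom-left corner of the bounding box.
Web: 6 × 130, A = 780 mm², y = 65 mm, Ī = 1 098 500 mm⁴.
Top flange (beyond web): 99 × 20, A = 1 980 mm², y = 120 mm, Ī = 66 000 mm⁴.
Bottom flange (beyond web): 99 × 20, A = 1 980 mm², y = 10 mm, Ī = 66 000 mm⁴.
Centroid: ȳ = ΣA·y / ΣA = 65 mm.
Transfer each piece to the horizontal centroidal axis using Ī + A·d² with d = y − 65:
  web: d = 0 mm → contributes +1 098 500 mm⁴
  top flange (beyond web): d = 55 mm → contributes +6 055 500 mm⁴
  bottom flange (beyond web): d = -55 mm → contributes +6 055 500 mm⁴
Total I = 13 209 500 mm⁴.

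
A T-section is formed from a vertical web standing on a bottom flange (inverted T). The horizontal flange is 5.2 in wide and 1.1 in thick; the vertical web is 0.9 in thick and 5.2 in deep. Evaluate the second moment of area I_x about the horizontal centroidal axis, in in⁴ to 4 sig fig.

I_x ≈ 36.66 in⁴

Split into non-overlapping primitives; take the origin at the lower-left of the bounding box.
Flange: 5.2 × 1.1, A = 5.72 in², y = 0.55 in, Ī = 0.576767 in⁴.
Web: 0.9 × 5.2, A = 4.68 in², y = 3.7 in, Ī = 10.5456 in⁴.
Centroid: ȳ = ΣA·y / ΣA = 1.9675 in.
Transfer each piece to the horizontal centroidal axis using Ī + A·d² with d = y − 1.9675:
  flange: d = -1.4175 in → contributes +12.07 in⁴
  web: d = 1.7325 in → contributes +24.5929 in⁴
Total I = 36.6629 in⁴.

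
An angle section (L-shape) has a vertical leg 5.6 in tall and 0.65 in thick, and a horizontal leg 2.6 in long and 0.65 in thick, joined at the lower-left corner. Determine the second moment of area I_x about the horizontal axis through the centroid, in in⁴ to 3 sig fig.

I_x ≈ 15.3 in⁴

Treat the section as a set of non-overlapping primitives; coordinates are from the bounding-box lower-left.
Vertical leg: 0.65 × 5.6, A = 3.64 in², y = 2.8 in, Ī = 9.5125 in⁴.
Horizontal leg (remainder): 1.95 × 0.65, A = 1.2675 in², y = 0.325 in, Ī = 0.044627 in⁴.
Centroid: ȳ = ΣA·y / ΣA = 2.1608 in.
Transfer each piece to the horizontal axis through the centroid using Ī + A·d² with d = y − 2.1608:
  vertical leg: d = 0.63924 in → contributes +11 in⁴
  horizontal leg (remainder): d = -1.8358 in → contributes +4.3161 in⁴
Total I = 15.316 in⁴.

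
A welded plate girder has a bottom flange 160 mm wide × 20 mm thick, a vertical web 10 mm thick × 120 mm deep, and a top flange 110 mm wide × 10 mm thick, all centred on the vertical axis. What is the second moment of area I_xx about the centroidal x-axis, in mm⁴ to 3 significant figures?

I_xx ≈ 1.77 × 10⁷ mm⁴

Decompose the section into non-overlapping parts with the origin at the bottom-left of its bounding rectangle.
Bottom plate: 160 × 20, A = 3 200 mm², y = 10 mm, Ī = 106 667 mm⁴.
Web plate: 10 × 120, A = 1 200 mm², y = 80 mm, Ī = 1 440 000 mm⁴.
Top plate: 110 × 10, A = 1 100 mm², y = 145 mm, Ī = 9166.7 mm⁴.
Centroid: ȳ = ΣA·y / ΣA = 52.273 mm.
Transfer each piece to the centroidal x-axis using Ī + A·d² with d = y − 52.273:
  bottom plate: d = -42.273 mm → contributes +5 825 014 mm⁴
  web plate: d = 27.727 mm → contributes +2 362 562 mm⁴
  top plate: d = 92.727 mm → contributes +9 467 348 mm⁴
Total I = 17 654 924 mm⁴.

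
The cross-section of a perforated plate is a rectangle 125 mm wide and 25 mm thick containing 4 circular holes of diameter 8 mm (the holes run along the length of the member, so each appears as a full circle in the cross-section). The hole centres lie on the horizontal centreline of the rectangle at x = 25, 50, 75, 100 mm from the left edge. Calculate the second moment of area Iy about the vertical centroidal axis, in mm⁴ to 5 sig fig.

Treat the section as a set of non-overlapping primitives; coordinates are from the bounding-box lower-left.
Plate: 125 × 25, A = 3 125 mm², x = 62.5 mm, Ī = 4 069 010 mm⁴.
Hole 1 (subtracted): ⌀8, A = 50.26548 mm², x = 25 mm, Ī = 201.0619 mm⁴.
Hole 2 (subtracted): ⌀8, A = 50.26548 mm², x = 50 mm, Ī = 201.0619 mm⁴.
Hole 3 (subtracted): ⌀8, A = 50.26548 mm², x = 75 mm, Ī = 201.0619 mm⁴.
Hole 4 (subtracted): ⌀8, A = 50.26548 mm², x = 100 mm, Ī = 201.0619 mm⁴.
By symmetry the centroid is at mid-width, x̄ = 62.5 mm.
Transfer each piece to the vertical centroidal axis using Ī + A·d² with d = x − 62.5:
  plate: d = 0 mm → contributes +4 069 010 mm⁴
  hole 1: d = -37.5 mm → contributes −70886.9 mm⁴
  hole 2: d = -12.5 mm → contributes −8055.044 mm⁴
  hole 3: d = 12.5 mm → contributes −8055.044 mm⁴
  hole 4: d = 37.5 mm → contributes −70886.9 mm⁴
Total I = 3 911 127 mm⁴.

Iy ≈ 3.9111 × 10⁶ mm⁴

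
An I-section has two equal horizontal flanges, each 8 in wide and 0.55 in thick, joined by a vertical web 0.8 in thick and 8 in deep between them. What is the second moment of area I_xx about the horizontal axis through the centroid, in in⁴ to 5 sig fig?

I_xx ≈ 195.18 in⁴

Decompose the section into non-overlapping parts with the origin at the bottom-left of its bounding rectangle.
Bottom flange: 8 × 0.55, A = 4.4 in², y = 0.275 in, Ī = 0.1109167 in⁴.
Web: 0.8 × 8, A = 6.4 in², y = 4.55 in, Ī = 34.13333 in⁴.
Top flange: 8 × 0.55, A = 4.4 in², y = 8.825 in, Ī = 0.1109167 in⁴.
By symmetry the centroid is at mid-height, ȳ = 4.55 in.
Transfer each piece to the horizontal axis through the centroid using Ī + A·d² with d = y − 4.55:
  bottom flange: d = -4.275 in → contributes +80.52367 in⁴
  web: d = 0 in → contributes +34.13333 in⁴
  top flange: d = 4.275 in → contributes +80.52367 in⁴
Total I = 195.1807 in⁴.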